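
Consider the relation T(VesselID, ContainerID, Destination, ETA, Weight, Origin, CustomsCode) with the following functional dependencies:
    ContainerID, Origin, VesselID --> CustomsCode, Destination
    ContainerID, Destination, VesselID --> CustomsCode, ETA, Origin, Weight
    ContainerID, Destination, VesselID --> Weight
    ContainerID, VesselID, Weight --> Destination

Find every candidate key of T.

{ContainerID, Destination, VesselID}, {ContainerID, Origin, VesselID}, {ContainerID, VesselID, Weight}

No FD produces {ContainerID, VesselID}, so they must be in every candidate key.
Closure of {ContainerID, Destination, VesselID} is {ContainerID, CustomsCode, Destination, ETA, Origin, VesselID, Weight}, the whole schema; {ContainerID, Destination, VesselID} is a candidate key.
Closure of {ContainerID, Origin, VesselID} is {ContainerID, CustomsCode, Destination, ETA, Origin, VesselID, Weight}, the whole schema; {ContainerID, Origin, VesselID} is a candidate key.
Closure of {ContainerID, VesselID, Weight} is {ContainerID, CustomsCode, Destination, ETA, Origin, VesselID, Weight}, the whole schema; {ContainerID, VesselID, Weight} is a candidate key.
No proper subset of any of these is a key, and no other minimal superkey exists.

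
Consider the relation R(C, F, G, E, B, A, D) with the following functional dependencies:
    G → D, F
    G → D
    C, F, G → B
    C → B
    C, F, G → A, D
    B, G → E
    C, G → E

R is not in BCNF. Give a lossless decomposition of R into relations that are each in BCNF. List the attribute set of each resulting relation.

{A, C, E, G}; {B, C}; {D, F, G}

Candidate key of the original relation: {C, G}.
{A, B, C, D, E, F, G}: {G} determines {D, F, G} here but is not a superkey — split on G → D, F, giving {D, F, G} and {A, B, C, E, G}.
{D, F, G} has no BCNF violation.
{A, B, C, E, G}: {C} determines {B, C} here but is not a superkey — split on C → B, giving {B, C} and {A, C, E, G}.
{B, C} has no BCNF violation.
{A, C, E, G} has no BCNF violation.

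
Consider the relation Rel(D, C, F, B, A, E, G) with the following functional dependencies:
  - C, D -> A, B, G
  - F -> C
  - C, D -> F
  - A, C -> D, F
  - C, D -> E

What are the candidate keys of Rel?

{A, C}, {A, F}, {C, D}, {D, F}

Closure of {A, C} is {A, B, C, D, E, F, G}, the whole schema; {A, C} is a candidate key.
Closure of {A, F} is {A, B, C, D, E, F, G}, the whole schema; {A, F} is a candidate key.
Closure of {C, D} is {A, B, C, D, E, F, G}, the whole schema; {C, D} is a candidate key.
Closure of {D, F} is {A, B, C, D, E, F, G}, the whole schema; {D, F} is a candidate key.
Any other superkey properly contains one of these, so there are no further candidate keys.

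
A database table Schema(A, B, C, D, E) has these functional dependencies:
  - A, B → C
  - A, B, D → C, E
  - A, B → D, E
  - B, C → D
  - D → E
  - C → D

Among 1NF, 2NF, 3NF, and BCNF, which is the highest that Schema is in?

Candidate key: {A, B}. Prime attributes: {A, B}.
B, C → D: {B, C}⁺ = {B, C, D, E}, which is not all of the attributes, so the left side is not a superkey — BCNF is violated.
Because {D} is non-prime and the left side of B, C → D is not a superkey, the relation is not in 3NF.
Checking every proper subset of each key, none determines a non-prime attribute — 2NF is satisfied.

2NF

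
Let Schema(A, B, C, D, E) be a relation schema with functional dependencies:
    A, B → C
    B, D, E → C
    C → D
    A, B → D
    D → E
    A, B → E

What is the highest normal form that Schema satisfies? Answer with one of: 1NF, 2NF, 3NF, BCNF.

Candidate key: {A, B}. Prime attributes: {A, B}.
B, D, E → C: {B, D, E}⁺ = {B, C, D, E}, which is not all of the attributes, so the left side is not a superkey — BCNF is violated.
Because {C} is non-prime and the left side of B, D, E → C is not a superkey, the relation is not in 3NF.
No non-prime attribute depends on a proper subset of any candidate key, so 2NF holds.

2NF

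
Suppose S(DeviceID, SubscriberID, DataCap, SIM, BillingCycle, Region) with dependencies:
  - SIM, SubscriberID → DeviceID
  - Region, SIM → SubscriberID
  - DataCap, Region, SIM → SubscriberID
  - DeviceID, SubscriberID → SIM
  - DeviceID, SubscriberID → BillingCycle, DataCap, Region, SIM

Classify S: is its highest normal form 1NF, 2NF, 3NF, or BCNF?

BCNF

Candidate keys: {DeviceID, SubscriberID}, {Region, SIM}, {SIM, SubscriberID}. Prime attributes: {DeviceID, Region, SIM, SubscriberID}.
Each dependency's left side is a superkey — BCNF holds.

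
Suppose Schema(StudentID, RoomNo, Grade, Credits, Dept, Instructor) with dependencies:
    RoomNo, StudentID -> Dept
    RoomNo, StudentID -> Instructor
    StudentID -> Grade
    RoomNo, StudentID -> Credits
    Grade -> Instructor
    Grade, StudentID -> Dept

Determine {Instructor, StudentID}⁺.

Start with {Instructor, StudentID}.
StudentID -> Grade applies; add {Grade} → now {Grade, Instructor, StudentID}.
Grade, StudentID -> Dept applies; add {Dept} → now {Dept, Grade, Instructor, StudentID}.
No further FD applies.

{Dept, Grade, Instructor, StudentID}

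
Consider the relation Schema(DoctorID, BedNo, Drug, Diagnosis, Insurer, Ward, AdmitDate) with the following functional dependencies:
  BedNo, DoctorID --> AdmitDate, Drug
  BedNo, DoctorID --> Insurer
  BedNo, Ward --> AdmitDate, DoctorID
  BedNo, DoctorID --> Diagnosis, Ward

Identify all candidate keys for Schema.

Attributes never on any right-hand side: {BedNo} — every candidate key must contain it.
{BedNo, DoctorID}⁺ = {AdmitDate, BedNo, Diagnosis, DoctorID, Drug, Insurer, Ward} — all of the relation — so {BedNo, DoctorID} is a candidate key.
{BedNo, Ward}⁺ = {AdmitDate, BedNo, Diagnosis, DoctorID, Drug, Insurer, Ward} — all of the relation — so {BedNo, Ward} is a candidate key.
Any other superkey properly contains one of these, so there are no further candidate keys.

{BedNo, DoctorID}, {BedNo, Ward}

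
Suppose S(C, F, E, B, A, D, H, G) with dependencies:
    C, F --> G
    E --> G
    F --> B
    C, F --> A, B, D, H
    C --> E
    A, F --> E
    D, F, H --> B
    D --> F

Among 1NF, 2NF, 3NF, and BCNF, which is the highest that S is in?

1NF

Candidate keys: {C, D}, {C, F}. Prime attributes: {C, D, F}.
E --> G: {E}⁺ = {E, G}, which is not all of the attributes, so the left side is not a superkey — BCNF is violated.
E --> G determines the non-prime attribute {G} from a non-superkey — 3NF is violated.
Since {C} ⊂ {C, D} and {C}⁺ ⊇ {E, G} with {E, G} non-prime, there is a partial dependency; 2NF fails.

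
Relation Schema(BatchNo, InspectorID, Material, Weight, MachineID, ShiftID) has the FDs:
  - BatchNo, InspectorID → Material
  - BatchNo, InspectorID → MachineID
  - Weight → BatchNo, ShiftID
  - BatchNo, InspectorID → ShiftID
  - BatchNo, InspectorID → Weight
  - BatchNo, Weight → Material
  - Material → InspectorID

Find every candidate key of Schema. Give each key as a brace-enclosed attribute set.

{BatchNo, InspectorID}, {BatchNo, Material}, {Weight}

Closure of {Weight} is {BatchNo, InspectorID, MachineID, Material, ShiftID, Weight}, the whole schema; {Weight} is a candidate key.
Closure of {BatchNo, InspectorID} is {BatchNo, InspectorID, MachineID, Material, ShiftID, Weight}, the whole schema; {BatchNo, InspectorID} is a candidate key.
Closure of {BatchNo, Material} is {BatchNo, InspectorID, MachineID, Material, ShiftID, Weight}, the whole schema; {BatchNo, Material} is a candidate key.
No proper subset of any of these is a key, and no other minimal superkey exists.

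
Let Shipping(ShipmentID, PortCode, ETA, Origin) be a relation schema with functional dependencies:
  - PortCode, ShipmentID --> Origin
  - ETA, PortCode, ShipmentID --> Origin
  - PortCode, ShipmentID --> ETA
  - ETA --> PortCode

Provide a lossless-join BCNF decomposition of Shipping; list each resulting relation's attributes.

Candidate keys of the original relation: {ETA, ShipmentID}, {PortCode, ShipmentID}.
In {ETA, Origin, PortCode, ShipmentID}, {ETA} is not a superkey ({ETA}⁺ restricted to this set is {ETA, PortCode}), so split on ETA --> PortCode into {ETA, PortCode} and {ETA, Origin, ShipmentID}.
{ETA, PortCode} has no BCNF violation.
{ETA, Origin, ShipmentID} has no BCNF violation.

{ETA, Origin, ShipmentID}; {ETA, PortCode}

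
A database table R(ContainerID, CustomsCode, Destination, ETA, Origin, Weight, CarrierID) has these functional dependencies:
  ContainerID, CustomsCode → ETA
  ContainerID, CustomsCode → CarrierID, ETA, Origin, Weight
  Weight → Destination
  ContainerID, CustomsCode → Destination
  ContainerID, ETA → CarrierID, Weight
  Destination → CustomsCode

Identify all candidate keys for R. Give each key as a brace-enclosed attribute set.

Attributes never on any right-hand side: {ContainerID} — every candidate key must contain it.
{ContainerID, CustomsCode} is a candidate key since {ContainerID, CustomsCode}⁺ = {CarrierID, ContainerID, CustomsCode, Destination, ETA, Origin, Weight} covers every attribute.
{ContainerID, Destination} is a candidate key since {ContainerID, Destination}⁺ = {CarrierID, ContainerID, CustomsCode, Destination, ETA, Origin, Weight} covers every attribute.
{ContainerID, ETA} is a candidate key since {ContainerID, ETA}⁺ = {CarrierID, ContainerID, CustomsCode, Destination, ETA, Origin, Weight} covers every attribute.
{ContainerID, Weight} is a candidate key since {ContainerID, Weight}⁺ = {CarrierID, ContainerID, CustomsCode, Destination, ETA, Origin, Weight} covers every attribute.
No proper subset of any of these is a key, and no other minimal superkey exists.

{ContainerID, CustomsCode}, {ContainerID, Destination}, {ContainerID, ETA}, {ContainerID, Weight}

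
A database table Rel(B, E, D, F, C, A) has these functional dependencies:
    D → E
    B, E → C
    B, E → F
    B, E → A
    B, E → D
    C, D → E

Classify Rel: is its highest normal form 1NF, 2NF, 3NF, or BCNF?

3NF

Candidate keys: {B, D}, {B, E}. Prime attributes: {B, D, E}.
For D → E we have {D}⁺ = {D, E}; {D} is not a superkey, so BCNF fails.
Since {E} ⊆ prime attributes and every other non-superkey FD also has a prime right side, the schema is in 3NF.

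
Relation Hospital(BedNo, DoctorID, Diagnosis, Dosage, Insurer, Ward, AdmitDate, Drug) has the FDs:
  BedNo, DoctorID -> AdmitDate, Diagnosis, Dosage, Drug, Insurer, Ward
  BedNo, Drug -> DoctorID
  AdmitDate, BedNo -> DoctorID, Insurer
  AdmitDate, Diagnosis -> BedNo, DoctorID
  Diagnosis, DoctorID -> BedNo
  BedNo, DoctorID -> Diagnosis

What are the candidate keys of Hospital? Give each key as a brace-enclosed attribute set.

{AdmitDate, BedNo} is a candidate key since {AdmitDate, BedNo}⁺ = {AdmitDate, BedNo, Diagnosis, DoctorID, Dosage, Drug, Insurer, Ward} covers every attribute.
{AdmitDate, Diagnosis} is a candidate key since {AdmitDate, Diagnosis}⁺ = {AdmitDate, BedNo, Diagnosis, DoctorID, Dosage, Drug, Insurer, Ward} covers every attribute.
{BedNo, DoctorID} is a candidate key since {BedNo, DoctorID}⁺ = {AdmitDate, BedNo, Diagnosis, DoctorID, Dosage, Drug, Insurer, Ward} covers every attribute.
{BedNo, Drug} is a candidate key since {BedNo, Drug}⁺ = {AdmitDate, BedNo, Diagnosis, DoctorID, Dosage, Drug, Insurer, Ward} covers every attribute.
{Diagnosis, DoctorID} is a candidate key since {Diagnosis, DoctorID}⁺ = {AdmitDate, BedNo, Diagnosis, DoctorID, Dosage, Drug, Insurer, Ward} covers every attribute.
These are minimal and exhaustive — every other superkey contains one of them.

{AdmitDate, BedNo}, {AdmitDate, Diagnosis}, {BedNo, DoctorID}, {BedNo, Drug}, {Diagnosis, DoctorID}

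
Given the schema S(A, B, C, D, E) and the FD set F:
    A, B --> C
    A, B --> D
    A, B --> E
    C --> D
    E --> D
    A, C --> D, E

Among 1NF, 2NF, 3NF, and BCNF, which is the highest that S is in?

2NF

Candidate key: {A, B}. Prime attributes: {A, B}.
For C --> D we have {C}⁺ = {C, D}; {C} is not a superkey, so BCNF fails.
Because {D} is non-prime and the left side of C --> D is not a superkey, the relation is not in 3NF.
Checking every proper subset of each key, none determines a non-prime attribute — 2NF is satisfied.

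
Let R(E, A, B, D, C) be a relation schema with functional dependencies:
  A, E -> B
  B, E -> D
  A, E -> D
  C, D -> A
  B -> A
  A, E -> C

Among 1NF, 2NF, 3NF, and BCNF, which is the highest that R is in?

Candidate keys: {A, E}, {B, E}, {C, D, E}. Prime attributes: {A, B, C, D, E}.
C, D -> A: {C, D}⁺ = {A, C, D}, which is not all of the attributes, so the left side is not a superkey — BCNF is violated.
Its right-hand attributes {A} are all prime, as are those of every other non-superkey FD — the relation is in 3NF.

3NF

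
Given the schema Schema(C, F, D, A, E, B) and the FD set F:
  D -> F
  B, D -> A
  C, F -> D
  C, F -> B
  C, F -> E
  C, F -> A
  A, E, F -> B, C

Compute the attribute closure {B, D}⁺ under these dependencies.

Start with {B, D}.
D -> F applies; add {F} → now {B, D, F}.
B, D -> A applies; add {A} → now {A, B, D, F}.
No further FD applies.

{A, B, D, F}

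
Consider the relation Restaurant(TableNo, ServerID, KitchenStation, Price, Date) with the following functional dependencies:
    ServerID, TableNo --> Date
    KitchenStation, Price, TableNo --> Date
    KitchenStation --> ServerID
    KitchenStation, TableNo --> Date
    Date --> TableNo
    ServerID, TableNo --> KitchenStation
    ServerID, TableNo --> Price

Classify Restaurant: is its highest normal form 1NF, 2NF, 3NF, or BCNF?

Candidate keys: {Date, KitchenStation}, {Date, ServerID}, {KitchenStation, TableNo}, {ServerID, TableNo}. Prime attributes: {Date, KitchenStation, ServerID, TableNo}.
KitchenStation --> ServerID: {KitchenStation}⁺ = {KitchenStation, ServerID}, which is not all of the attributes, so the left side is not a superkey — BCNF is violated.
Since {ServerID} ⊆ prime attributes and every other non-superkey FD also has a prime right side, the schema is in 3NF.

3NF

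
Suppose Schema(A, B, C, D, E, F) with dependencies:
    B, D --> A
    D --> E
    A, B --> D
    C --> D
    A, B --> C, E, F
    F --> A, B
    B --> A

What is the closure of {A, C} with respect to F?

{A, C, D, E}

Start with {A, C}.
C --> D applies; add {D} → now {A, C, D}.
D --> E applies; add {E} → now {A, C, D, E}.
No further FD applies.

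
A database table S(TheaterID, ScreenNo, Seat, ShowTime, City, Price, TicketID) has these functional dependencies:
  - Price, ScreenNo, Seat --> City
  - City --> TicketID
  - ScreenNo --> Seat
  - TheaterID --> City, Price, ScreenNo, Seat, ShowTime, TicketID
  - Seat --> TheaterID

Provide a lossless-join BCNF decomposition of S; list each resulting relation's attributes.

Candidate keys of the original relation: {ScreenNo}, {Seat}, {TheaterID}.
In {City, Price, ScreenNo, Seat, ShowTime, TheaterID, TicketID}, {City} is not a superkey ({City}⁺ restricted to this set is {City, TicketID}), so split on City --> TicketID into {City, TicketID} and {City, Price, ScreenNo, Seat, ShowTime, TheaterID}.
{City, TicketID}: every determinant is a superkey — BCNF.
{City, Price, ScreenNo, Seat, ShowTime, TheaterID}: every determinant is a superkey — BCNF.

{City, Price, ScreenNo, Seat, ShowTime, TheaterID}; {City, TicketID}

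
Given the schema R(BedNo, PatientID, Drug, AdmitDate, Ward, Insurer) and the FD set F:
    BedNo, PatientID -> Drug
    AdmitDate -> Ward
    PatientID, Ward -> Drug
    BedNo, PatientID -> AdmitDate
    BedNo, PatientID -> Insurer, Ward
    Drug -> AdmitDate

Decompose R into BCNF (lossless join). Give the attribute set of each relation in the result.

Candidate key of the original relation: {BedNo, PatientID}.
Within {AdmitDate, BedNo, Drug, Insurer, PatientID, Ward}: {AdmitDate}⁺ ∩ {AdmitDate, BedNo, Drug, Insurer, PatientID, Ward} = {AdmitDate, Ward}, not the whole set, so AdmitDate -> Ward violates BCNF; decompose into {AdmitDate, Ward} and {AdmitDate, BedNo, Drug, Insurer, PatientID}.
{AdmitDate, Ward} has no BCNF violation.
Within {AdmitDate, BedNo, Drug, Insurer, PatientID}: {Drug}⁺ ∩ {AdmitDate, BedNo, Drug, Insurer, PatientID} = {AdmitDate, Drug}, not the whole set, so Drug -> AdmitDate violates BCNF; decompose into {AdmitDate, Drug} and {BedNo, Drug, Insurer, PatientID}.
{AdmitDate, Drug} has no BCNF violation.
{BedNo, Drug, Insurer, PatientID} has no BCNF violation.

{AdmitDate, Drug}; {AdmitDate, Ward}; {BedNo, Drug, Insurer, PatientID}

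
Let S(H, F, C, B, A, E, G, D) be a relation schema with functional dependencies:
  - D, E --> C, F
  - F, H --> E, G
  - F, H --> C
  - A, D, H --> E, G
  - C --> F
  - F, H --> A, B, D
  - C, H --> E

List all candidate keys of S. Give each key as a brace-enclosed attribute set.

{A, D, H}, {C, H}, {D, E, H}, {F, H}

Attributes never on any right-hand side: {H} — every candidate key must contain it.
{C, H}⁺ = {A, B, C, D, E, F, G, H}, which is every attribute, so {C, H} is a candidate key.
{F, H}⁺ = {A, B, C, D, E, F, G, H}, which is every attribute, so {F, H} is a candidate key.
{A, D, H}⁺ = {A, B, C, D, E, F, G, H}, which is every attribute, so {A, D, H} is a candidate key.
{D, E, H}⁺ = {A, B, C, D, E, F, G, H}, which is every attribute, so {D, E, H} is a candidate key.
No proper subset of any of these is a key, and no other minimal superkey exists.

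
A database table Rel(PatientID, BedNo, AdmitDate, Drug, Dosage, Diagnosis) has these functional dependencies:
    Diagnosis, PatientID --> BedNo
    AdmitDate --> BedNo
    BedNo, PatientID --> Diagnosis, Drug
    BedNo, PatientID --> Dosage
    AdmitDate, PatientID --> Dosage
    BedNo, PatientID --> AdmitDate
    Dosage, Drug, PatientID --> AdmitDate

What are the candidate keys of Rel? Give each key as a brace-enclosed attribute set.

{AdmitDate, PatientID}, {BedNo, PatientID}, {Diagnosis, PatientID}, {Dosage, Drug, PatientID}

{PatientID} never appears on the right of any FD, so every key must include it.
{AdmitDate, PatientID}⁺ = {AdmitDate, BedNo, Diagnosis, Dosage, Drug, PatientID}, which is every attribute, so {AdmitDate, PatientID} is a candidate key.
{BedNo, PatientID}⁺ = {AdmitDate, BedNo, Diagnosis, Dosage, Drug, PatientID}, which is every attribute, so {BedNo, PatientID} is a candidate key.
{Diagnosis, PatientID}⁺ = {AdmitDate, BedNo, Diagnosis, Dosage, Drug, PatientID}, which is every attribute, so {Diagnosis, PatientID} is a candidate key.
{Dosage, Drug, PatientID}⁺ = {AdmitDate, BedNo, Diagnosis, Dosage, Drug, PatientID}, which is every attribute, so {Dosage, Drug, PatientID} is a candidate key.
These are minimal and exhaustive — every other superkey contains one of them.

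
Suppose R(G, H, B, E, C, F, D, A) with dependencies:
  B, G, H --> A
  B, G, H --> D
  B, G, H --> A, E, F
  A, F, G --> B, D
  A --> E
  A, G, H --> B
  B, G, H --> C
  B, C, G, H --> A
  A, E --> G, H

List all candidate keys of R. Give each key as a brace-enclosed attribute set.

{A}⁺ = {A, B, C, D, E, F, G, H} — all of the relation — so {A} is a candidate key.
{B, G, H}⁺ = {A, B, C, D, E, F, G, H} — all of the relation — so {B, G, H} is a candidate key.
Any other superkey properly contains one of these, so there are no further candidate keys.

{A}, {B, G, H}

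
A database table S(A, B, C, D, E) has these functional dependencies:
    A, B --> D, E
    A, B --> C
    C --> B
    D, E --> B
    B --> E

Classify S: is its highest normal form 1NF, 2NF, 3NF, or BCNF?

3NF

Candidate keys: {A, B}, {A, C}, {A, D, E}. Prime attributes: {A, B, C, D, E}.
For C --> B we have {C}⁺ = {B, C, E}; {C} is not a superkey, so BCNF fails.
But every attribute on its right side ({B}) is prime, and the same holds for every other non-superkey FD, so 3NF still holds.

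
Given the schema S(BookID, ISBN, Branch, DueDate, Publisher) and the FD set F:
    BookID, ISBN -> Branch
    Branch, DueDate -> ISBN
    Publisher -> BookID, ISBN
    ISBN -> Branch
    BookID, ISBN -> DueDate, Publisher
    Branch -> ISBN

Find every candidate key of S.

{Publisher} is a candidate key since {Publisher}⁺ = {BookID, Branch, DueDate, ISBN, Publisher} covers every attribute.
{BookID, Branch} is a candidate key since {BookID, Branch}⁺ = {BookID, Branch, DueDate, ISBN, Publisher} covers every attribute.
{BookID, ISBN} is a candidate key since {BookID, ISBN}⁺ = {BookID, Branch, DueDate, ISBN, Publisher} covers every attribute.
Any other superkey properly contains one of these, so there are no further candidate keys.

{BookID, Branch}, {BookID, ISBN}, {Publisher}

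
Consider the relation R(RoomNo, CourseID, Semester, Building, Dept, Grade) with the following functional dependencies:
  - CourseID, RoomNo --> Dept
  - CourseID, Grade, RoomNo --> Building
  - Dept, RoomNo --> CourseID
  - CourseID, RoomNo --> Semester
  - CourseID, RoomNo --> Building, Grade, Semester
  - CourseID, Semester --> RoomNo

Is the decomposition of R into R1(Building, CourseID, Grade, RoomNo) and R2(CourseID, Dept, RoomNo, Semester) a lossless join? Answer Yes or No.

Yes

Common attributes: {CourseID, RoomNo}; their closure is {Building, CourseID, Dept, Grade, RoomNo, Semester}.
R1 is contained in that closure, so R1 ∩ R2 --> R1 holds and the join is lossless.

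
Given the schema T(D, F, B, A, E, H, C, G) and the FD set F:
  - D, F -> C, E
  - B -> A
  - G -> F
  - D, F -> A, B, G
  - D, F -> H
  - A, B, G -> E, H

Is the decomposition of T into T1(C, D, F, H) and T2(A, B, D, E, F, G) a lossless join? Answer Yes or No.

Yes

Common attributes: {D, F}; their closure is {A, B, C, D, E, F, G, H}.
This includes all of T1, so the common attributes are a superkey of T1 — the join is lossless.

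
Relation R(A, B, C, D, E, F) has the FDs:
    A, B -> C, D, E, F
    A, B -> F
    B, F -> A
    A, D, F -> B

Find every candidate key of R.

{A, B}⁺ = {A, B, C, D, E, F} — all of the relation — so {A, B} is a candidate key.
{B, F}⁺ = {A, B, C, D, E, F} — all of the relation — so {B, F} is a candidate key.
{A, D, F}⁺ = {A, B, C, D, E, F} — all of the relation — so {A, D, F} is a candidate key.
These are minimal and exhaustive — every other superkey contains one of them.

{A, B}, {A, D, F}, {B, F}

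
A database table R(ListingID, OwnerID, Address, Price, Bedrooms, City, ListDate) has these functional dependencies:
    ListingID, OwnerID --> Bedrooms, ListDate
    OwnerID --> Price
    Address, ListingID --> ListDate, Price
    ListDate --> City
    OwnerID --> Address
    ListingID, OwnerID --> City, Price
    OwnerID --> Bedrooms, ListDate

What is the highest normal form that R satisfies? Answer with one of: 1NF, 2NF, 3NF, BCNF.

Candidate key: {ListingID, OwnerID}. Prime attributes: {ListingID, OwnerID}.
OwnerID --> Price breaks BCNF: {OwnerID}⁺ = {Address, Bedrooms, City, ListDate, OwnerID, Price}, so {OwnerID} is not a superkey.
Because {Price} is non-prime and the left side of OwnerID --> Price is not a superkey, the relation is not in 3NF.
{OwnerID} is a proper subset of the key {ListingID, OwnerID}, and {OwnerID}⁺ contains the non-prime attributes {Address, Bedrooms, City, ListDate, Price} — a partial dependency, so 2NF is violated.

1NF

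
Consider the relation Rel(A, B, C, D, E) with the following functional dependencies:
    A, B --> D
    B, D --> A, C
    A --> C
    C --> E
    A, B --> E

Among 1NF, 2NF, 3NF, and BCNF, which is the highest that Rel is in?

1NF

Candidate keys: {A, B}, {B, D}. Prime attributes: {A, B, D}.
A --> C breaks BCNF: {A}⁺ = {A, C, E}, so {A} is not a superkey.
A --> C has non-prime {C} on the right and a non-superkey on the left, so 3NF fails.
Since {A} ⊂ {A, B} and {A}⁺ ⊇ {C, E} with {C, E} non-prime, there is a partial dependency; 2NF fails.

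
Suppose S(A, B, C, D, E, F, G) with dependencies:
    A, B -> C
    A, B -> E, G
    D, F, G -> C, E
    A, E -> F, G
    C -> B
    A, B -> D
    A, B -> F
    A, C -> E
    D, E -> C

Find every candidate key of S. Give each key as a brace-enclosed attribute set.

Attributes never on any right-hand side: {A} — every candidate key must contain it.
Closure of {A, B} is {A, B, C, D, E, F, G}, the whole schema; {A, B} is a candidate key.
Closure of {A, C} is {A, B, C, D, E, F, G}, the whole schema; {A, C} is a candidate key.
Closure of {A, D, E} is {A, B, C, D, E, F, G}, the whole schema; {A, D, E} is a candidate key.
Closure of {A, D, F, G} is {A, B, C, D, E, F, G}, the whole schema; {A, D, F, G} is a candidate key.
Any other superkey properly contains one of these, so there are no further candidate keys.

{A, B}, {A, C}, {A, D, E}, {A, D, F, G}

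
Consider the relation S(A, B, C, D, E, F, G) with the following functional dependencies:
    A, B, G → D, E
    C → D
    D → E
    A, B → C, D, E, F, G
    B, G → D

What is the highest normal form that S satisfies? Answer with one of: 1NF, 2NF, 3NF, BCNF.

Candidate key: {A, B}. Prime attributes: {A, B}.
For C → D we have {C}⁺ = {C, D, E}; {C} is not a superkey, so BCNF fails.
C → D determines the non-prime attribute {D} from a non-superkey — 3NF is violated.
Checking every proper subset of each key, none determines a non-prime attribute — 2NF is satisfied.

2NF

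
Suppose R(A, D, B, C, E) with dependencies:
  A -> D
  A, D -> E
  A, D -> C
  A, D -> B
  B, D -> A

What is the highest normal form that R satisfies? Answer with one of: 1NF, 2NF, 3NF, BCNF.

Candidate keys: {A}, {B, D}. Prime attributes: {A, B, D}.
The left-hand side of every FD is a superkey, so BCNF is satisfied.

BCNF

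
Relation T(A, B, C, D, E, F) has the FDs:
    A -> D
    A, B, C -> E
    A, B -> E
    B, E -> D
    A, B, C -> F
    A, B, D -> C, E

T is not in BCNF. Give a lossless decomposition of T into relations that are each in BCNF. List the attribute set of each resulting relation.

{A, B, C, E, F}; {A, D}

Candidate key of the original relation: {A, B}.
{A, B, C, D, E, F}: {A} determines {A, D} here but is not a superkey — split on A -> D, giving {A, D} and {A, B, C, E, F}.
{A, D}: every determinant is a superkey — BCNF.
{A, B, C, E, F}: every determinant is a superkey — BCNF.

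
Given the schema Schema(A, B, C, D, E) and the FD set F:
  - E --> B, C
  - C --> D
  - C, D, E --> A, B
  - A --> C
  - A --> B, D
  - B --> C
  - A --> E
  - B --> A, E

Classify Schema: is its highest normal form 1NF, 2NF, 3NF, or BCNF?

2NF

Candidate keys: {A}, {B}, {E}. Prime attributes: {A, B, E}.
C --> D breaks BCNF: {C}⁺ = {C, D}, so {C} is not a superkey.
C --> D has non-prime {D} on the right and a non-superkey on the left, so 3NF fails.
Every candidate key is a single attribute, so no partial dependency is possible; 2NF holds.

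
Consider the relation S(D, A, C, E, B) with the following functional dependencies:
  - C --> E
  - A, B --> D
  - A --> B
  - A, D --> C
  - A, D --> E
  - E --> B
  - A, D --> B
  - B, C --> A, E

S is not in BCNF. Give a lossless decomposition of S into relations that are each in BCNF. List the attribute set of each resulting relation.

{A, C, D, E}; {B, E}

Candidate keys of the original relation: {A}, {C}.
{A, B, C, D, E}: {E} determines {B, E} here but is not a superkey — split on E --> B, giving {B, E} and {A, C, D, E}.
{B, E} is in BCNF.
{A, C, D, E} is in BCNF.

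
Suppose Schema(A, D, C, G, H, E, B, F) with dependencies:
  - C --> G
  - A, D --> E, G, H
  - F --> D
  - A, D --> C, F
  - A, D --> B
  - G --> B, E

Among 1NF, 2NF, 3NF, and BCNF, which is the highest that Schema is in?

Candidate keys: {A, D}, {A, F}. Prime attributes: {A, D, F}.
For C --> G we have {C}⁺ = {B, C, E, G}; {C} is not a superkey, so BCNF fails.
C --> G determines the non-prime attribute {G} from a non-superkey — 3NF is violated.
Checking every proper subset of each key, none determines a non-prime attribute — 2NF is satisfied.

2NF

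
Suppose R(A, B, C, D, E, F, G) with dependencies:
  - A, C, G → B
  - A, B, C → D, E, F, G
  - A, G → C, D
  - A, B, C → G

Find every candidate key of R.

Attributes never on any right-hand side: {A} — every candidate key must contain it.
{A, G} is a candidate key since {A, G}⁺ = {A, B, C, D, E, F, G} covers every attribute.
{A, B, C} is a candidate key since {A, B, C}⁺ = {A, B, C, D, E, F, G} covers every attribute.
No proper subset of any of these is a key, and no other minimal superkey exists.

{A, B, C}, {A, G}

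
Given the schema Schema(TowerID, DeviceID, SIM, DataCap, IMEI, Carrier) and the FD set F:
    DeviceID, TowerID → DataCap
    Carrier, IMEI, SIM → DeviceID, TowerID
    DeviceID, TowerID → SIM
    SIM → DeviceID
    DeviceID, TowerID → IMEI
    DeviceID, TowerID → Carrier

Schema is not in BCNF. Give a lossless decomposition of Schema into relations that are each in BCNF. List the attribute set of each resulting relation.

Candidate keys of the original relation: {Carrier, IMEI, SIM}, {DeviceID, TowerID}, {SIM, TowerID}.
Within {Carrier, DataCap, DeviceID, IMEI, SIM, TowerID}: {SIM}⁺ ∩ {Carrier, DataCap, DeviceID, IMEI, SIM, TowerID} = {DeviceID, SIM}, not the whole set, so SIM → DeviceID violates BCNF; decompose into {DeviceID, SIM} and {Carrier, DataCap, IMEI, SIM, TowerID}.
{DeviceID, SIM} has no BCNF violation.
{Carrier, DataCap, IMEI, SIM, TowerID} has no BCNF violation.

{Carrier, DataCap, IMEI, SIM, TowerID}; {DeviceID, SIM}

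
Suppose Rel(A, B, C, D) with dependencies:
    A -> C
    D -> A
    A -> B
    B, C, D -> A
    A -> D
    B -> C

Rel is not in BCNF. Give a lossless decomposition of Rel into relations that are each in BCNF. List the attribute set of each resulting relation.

Candidate keys of the original relation: {A}, {D}.
Within {A, B, C, D}: {B}⁺ ∩ {A, B, C, D} = {B, C}, not the whole set, so B -> C violates BCNF; decompose into {B, C} and {A, B, D}.
{B, C} is in BCNF.
{A, B, D} is in BCNF.

{A, B, D}; {B, C}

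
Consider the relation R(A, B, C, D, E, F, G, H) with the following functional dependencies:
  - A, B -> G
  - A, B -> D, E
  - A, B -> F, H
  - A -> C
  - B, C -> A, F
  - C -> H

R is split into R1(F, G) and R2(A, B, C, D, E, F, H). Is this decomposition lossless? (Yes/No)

No

The shared attributes are {F} and {F}⁺ = {F}.
R1 ⊄ {F} and R2 ⊄ {F}, so the split is lossy.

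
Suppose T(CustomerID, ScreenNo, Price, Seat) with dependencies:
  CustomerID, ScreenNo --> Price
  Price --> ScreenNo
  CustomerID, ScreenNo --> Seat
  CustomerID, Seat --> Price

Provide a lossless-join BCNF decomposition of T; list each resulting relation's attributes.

Candidate keys of the original relation: {CustomerID, Price}, {CustomerID, ScreenNo}, {CustomerID, Seat}.
In {CustomerID, Price, ScreenNo, Seat}, {Price} is not a superkey ({Price}⁺ restricted to this set is {Price, ScreenNo}), so split on Price --> ScreenNo into {Price, ScreenNo} and {CustomerID, Price, Seat}.
{Price, ScreenNo}: every determinant is a superkey — BCNF.
{CustomerID, Price, Seat}: every determinant is a superkey — BCNF.

{CustomerID, Price, Seat}; {Price, ScreenNo}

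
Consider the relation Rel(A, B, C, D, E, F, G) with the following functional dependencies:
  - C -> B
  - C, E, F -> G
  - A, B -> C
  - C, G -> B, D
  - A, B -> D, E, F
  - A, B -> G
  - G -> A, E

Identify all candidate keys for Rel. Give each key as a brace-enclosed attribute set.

{A, B}, {A, C}, {B, G}, {C, E, F}, {C, G}

{A, B} is a candidate key since {A, B}⁺ = {A, B, C, D, E, F, G} covers every attribute.
{A, C} is a candidate key since {A, C}⁺ = {A, B, C, D, E, F, G} covers every attribute.
{B, G} is a candidate key since {B, G}⁺ = {A, B, C, D, E, F, G} covers every attribute.
{C, G} is a candidate key since {C, G}⁺ = {A, B, C, D, E, F, G} covers every attribute.
{C, E, F} is a candidate key since {C, E, F}⁺ = {A, B, C, D, E, F, G} covers every attribute.
These are minimal and exhaustive — every other superkey contains one of them.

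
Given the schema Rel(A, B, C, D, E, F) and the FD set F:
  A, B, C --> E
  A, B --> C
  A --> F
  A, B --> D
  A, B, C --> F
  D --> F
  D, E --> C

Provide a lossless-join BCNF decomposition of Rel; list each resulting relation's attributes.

{A, B, D, E}; {A, F}; {C, D, E}

Candidate key of the original relation: {A, B}.
Within {A, B, C, D, E, F}: {A}⁺ ∩ {A, B, C, D, E, F} = {A, F}, not the whole set, so A --> F violates BCNF; decompose into {A, F} and {A, B, C, D, E}.
{A, F} has no BCNF violation.
Within {A, B, C, D, E}: {D, E}⁺ ∩ {A, B, C, D, E} = {C, D, E}, not the whole set, so D, E --> C violates BCNF; decompose into {C, D, E} and {A, B, D, E}.
{C, D, E} has no BCNF violation.
{A, B, D, E} has no BCNF violation.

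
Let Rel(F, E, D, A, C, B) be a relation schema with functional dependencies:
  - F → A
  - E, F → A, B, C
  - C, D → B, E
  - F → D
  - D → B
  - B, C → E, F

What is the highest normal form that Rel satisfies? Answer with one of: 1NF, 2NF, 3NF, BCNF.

Candidate keys: {B, C}, {C, D}, {C, F}, {E, F}. Prime attributes: {B, C, D, E, F}.
For F → A we have {F}⁺ = {A, B, D, F}; {F} is not a superkey, so BCNF fails.
F → A determines the non-prime attribute {A} from a non-superkey — 3NF is violated.
Since {F} ⊂ {C, F} and {F}⁺ ⊇ {A} with {A} non-prime, there is a partial dependency; 2NF fails.

1NF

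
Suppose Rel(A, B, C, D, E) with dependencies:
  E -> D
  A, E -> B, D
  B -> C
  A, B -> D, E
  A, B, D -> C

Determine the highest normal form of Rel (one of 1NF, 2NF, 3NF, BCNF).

1NF

Candidate keys: {A, B}, {A, E}. Prime attributes: {A, B, E}.
E -> D: {E}⁺ = {D, E}, which is not all of the attributes, so the left side is not a superkey — BCNF is violated.
E -> D determines the non-prime attribute {D} from a non-superkey — 3NF is violated.
{B} is a proper subset of the key {A, B}, and {B}⁺ contains the non-prime attribute {C} — a partial dependency, so 2NF is violated.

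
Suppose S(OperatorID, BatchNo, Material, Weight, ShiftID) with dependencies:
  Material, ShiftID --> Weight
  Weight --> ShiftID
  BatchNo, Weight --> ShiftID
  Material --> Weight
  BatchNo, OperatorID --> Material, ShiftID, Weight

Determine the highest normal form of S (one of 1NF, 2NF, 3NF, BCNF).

2NF

Candidate key: {BatchNo, OperatorID}. Prime attributes: {BatchNo, OperatorID}.
Material, ShiftID --> Weight: {Material, ShiftID}⁺ = {Material, ShiftID, Weight}, which is not all of the attributes, so the left side is not a superkey — BCNF is violated.
Because {Weight} is non-prime and the left side of Material, ShiftID --> Weight is not a superkey, the relation is not in 3NF.
No proper subset of a key has a non-prime attribute in its closure, so there is no partial dependency; 2NF holds.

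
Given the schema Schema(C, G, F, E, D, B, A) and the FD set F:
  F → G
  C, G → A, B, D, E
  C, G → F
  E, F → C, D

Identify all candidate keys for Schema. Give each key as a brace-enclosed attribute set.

{C, F}⁺ = {A, B, C, D, E, F, G}, which is every attribute, so {C, F} is a candidate key.
{C, G}⁺ = {A, B, C, D, E, F, G}, which is every attribute, so {C, G} is a candidate key.
{E, F}⁺ = {A, B, C, D, E, F, G}, which is every attribute, so {E, F} is a candidate key.
Any other superkey properly contains one of these, so there are no further candidate keys.

{C, F}, {C, G}, {E, F}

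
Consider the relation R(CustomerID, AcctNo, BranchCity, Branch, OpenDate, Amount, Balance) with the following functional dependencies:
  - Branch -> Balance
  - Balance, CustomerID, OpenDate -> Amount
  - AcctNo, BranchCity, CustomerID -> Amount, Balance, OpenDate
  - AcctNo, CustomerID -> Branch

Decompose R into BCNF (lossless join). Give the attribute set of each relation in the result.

{AcctNo, Amount, CustomerID, OpenDate}; {AcctNo, Branch, CustomerID}; {AcctNo, BranchCity, CustomerID, OpenDate}; {Balance, Branch}

Candidate key of the original relation: {AcctNo, BranchCity, CustomerID}.
{AcctNo, Amount, Balance, Branch, BranchCity, CustomerID, OpenDate}: {Branch} determines {Balance, Branch} here but is not a superkey — split on Branch -> Balance, giving {Balance, Branch} and {AcctNo, Amount, Branch, BranchCity, CustomerID, OpenDate}.
{Balance, Branch} has no BCNF violation.
{AcctNo, Amount, Branch, BranchCity, CustomerID, OpenDate}: {AcctNo, CustomerID} determines {AcctNo, Branch, CustomerID} here but is not a superkey — split on AcctNo, CustomerID -> Branch, giving {AcctNo, Branch, CustomerID} and {AcctNo, Amount, BranchCity, CustomerID, OpenDate}.
{AcctNo, Branch, CustomerID} has no BCNF violation.
{AcctNo, Amount, BranchCity, CustomerID, OpenDate}: {AcctNo, CustomerID, OpenDate} determines {AcctNo, Amount, CustomerID, OpenDate} here but is not a superkey — split on AcctNo, CustomerID, OpenDate -> Amount, giving {AcctNo, Amount, CustomerID, OpenDate} and {AcctNo, BranchCity, CustomerID, OpenDate}.
{AcctNo, Amount, CustomerID, OpenDate} has no BCNF violation.
{AcctNo, BranchCity, CustomerID, OpenDate} has no BCNF violation.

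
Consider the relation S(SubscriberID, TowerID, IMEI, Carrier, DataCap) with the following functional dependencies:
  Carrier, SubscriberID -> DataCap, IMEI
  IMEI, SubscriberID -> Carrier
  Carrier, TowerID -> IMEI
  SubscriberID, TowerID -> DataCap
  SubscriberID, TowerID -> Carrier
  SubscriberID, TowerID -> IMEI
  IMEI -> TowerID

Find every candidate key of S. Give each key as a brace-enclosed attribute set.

Attributes never on any right-hand side: {SubscriberID} — every candidate key must contain it.
{Carrier, SubscriberID} is a candidate key since {Carrier, SubscriberID}⁺ = {Carrier, DataCap, IMEI, SubscriberID, TowerID} covers every attribute.
{IMEI, SubscriberID} is a candidate key since {IMEI, SubscriberID}⁺ = {Carrier, DataCap, IMEI, SubscriberID, TowerID} covers every attribute.
{SubscriberID, TowerID} is a candidate key since {SubscriberID, TowerID}⁺ = {Carrier, DataCap, IMEI, SubscriberID, TowerID} covers every attribute.
These are minimal and exhaustive — every other superkey contains one of them.

{Carrier, SubscriberID}, {IMEI, SubscriberID}, {SubscriberID, TowerID}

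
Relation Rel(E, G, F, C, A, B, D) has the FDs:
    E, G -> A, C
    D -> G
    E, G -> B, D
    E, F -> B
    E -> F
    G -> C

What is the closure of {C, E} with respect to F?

{B, C, E, F}

Start with {C, E}.
E -> F applies; add {F} → now {C, E, F}.
E, F -> B applies; add {B} → now {B, C, E, F}.
No further FD applies.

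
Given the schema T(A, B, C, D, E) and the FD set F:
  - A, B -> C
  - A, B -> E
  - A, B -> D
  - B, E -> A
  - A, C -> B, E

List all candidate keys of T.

{A, B}, {A, C}, {B, E}

{A, B}⁺ = {A, B, C, D, E} — all of the relation — so {A, B} is a candidate key.
{A, C}⁺ = {A, B, C, D, E} — all of the relation — so {A, C} is a candidate key.
{B, E}⁺ = {A, B, C, D, E} — all of the relation — so {B, E} is a candidate key.
These are minimal and exhaustive — every other superkey contains one of them.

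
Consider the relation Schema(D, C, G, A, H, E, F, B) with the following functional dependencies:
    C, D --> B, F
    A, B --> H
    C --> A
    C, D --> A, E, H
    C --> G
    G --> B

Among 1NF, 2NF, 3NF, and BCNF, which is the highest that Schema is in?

Candidate key: {C, D}. Prime attributes: {C, D}.
A, B --> H breaks BCNF: {A, B}⁺ = {A, B, H}, so {A, B} is not a superkey.
A, B --> H has non-prime {H} on the right and a non-superkey on the left, so 3NF fails.
{C} is a proper subset of the key {C, D}, and {C}⁺ contains the non-prime attributes {A, B, G, H} — a partial dependency, so 2NF is violated.

1NF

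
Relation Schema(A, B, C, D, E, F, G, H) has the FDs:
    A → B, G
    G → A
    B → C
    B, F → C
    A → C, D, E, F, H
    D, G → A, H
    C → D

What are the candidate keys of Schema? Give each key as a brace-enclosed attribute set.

{A}, {G}

{A} is a candidate key since {A}⁺ = {A, B, C, D, E, F, G, H} covers every attribute.
{G} is a candidate key since {G}⁺ = {A, B, C, D, E, F, G, H} covers every attribute.
These are minimal and exhaustive — every other superkey contains one of them.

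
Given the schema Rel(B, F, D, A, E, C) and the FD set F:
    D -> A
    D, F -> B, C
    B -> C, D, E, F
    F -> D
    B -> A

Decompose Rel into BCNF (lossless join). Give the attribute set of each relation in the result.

{A, D}; {B, C, D, E, F}

Candidate keys of the original relation: {B}, {F}.
Within {A, B, C, D, E, F}: {D}⁺ ∩ {A, B, C, D, E, F} = {A, D}, not the whole set, so D -> A violates BCNF; decompose into {A, D} and {B, C, D, E, F}.
{A, D} has no BCNF violation.
{B, C, D, E, F} has no BCNF violation.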